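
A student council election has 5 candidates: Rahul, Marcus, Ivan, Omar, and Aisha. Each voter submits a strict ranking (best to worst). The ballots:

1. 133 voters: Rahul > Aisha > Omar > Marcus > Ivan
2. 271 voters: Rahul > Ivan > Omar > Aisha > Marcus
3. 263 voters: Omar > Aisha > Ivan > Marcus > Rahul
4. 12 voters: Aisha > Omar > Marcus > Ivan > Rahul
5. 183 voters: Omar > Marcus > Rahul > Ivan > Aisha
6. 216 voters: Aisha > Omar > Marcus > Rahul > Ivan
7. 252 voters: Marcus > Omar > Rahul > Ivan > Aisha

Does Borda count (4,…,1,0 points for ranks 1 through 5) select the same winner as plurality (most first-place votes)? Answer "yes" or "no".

Borda — scores: Rahul 2702, Marcus 2409, Ivan 1786, Omar 4032, Aisha 2371. Winner: Omar.
Plurality — first-place votes: Rahul 404, Marcus 252, Ivan 0, Omar 446, Aisha 228. Winner: Omar.
The two methods agree.

yes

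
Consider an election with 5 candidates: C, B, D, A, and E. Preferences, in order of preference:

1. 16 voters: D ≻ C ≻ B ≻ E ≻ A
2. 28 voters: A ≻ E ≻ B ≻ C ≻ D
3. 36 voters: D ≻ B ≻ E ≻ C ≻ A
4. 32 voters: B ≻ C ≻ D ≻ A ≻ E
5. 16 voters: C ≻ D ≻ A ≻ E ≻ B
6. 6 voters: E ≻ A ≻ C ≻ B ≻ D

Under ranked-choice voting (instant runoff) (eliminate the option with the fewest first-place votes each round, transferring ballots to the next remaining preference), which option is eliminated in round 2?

Round 1: C 16, B 32, D 52, A 28, E 6. Eliminate E.
Round 2: C 16, B 32, D 52, A 34. Eliminate C.

C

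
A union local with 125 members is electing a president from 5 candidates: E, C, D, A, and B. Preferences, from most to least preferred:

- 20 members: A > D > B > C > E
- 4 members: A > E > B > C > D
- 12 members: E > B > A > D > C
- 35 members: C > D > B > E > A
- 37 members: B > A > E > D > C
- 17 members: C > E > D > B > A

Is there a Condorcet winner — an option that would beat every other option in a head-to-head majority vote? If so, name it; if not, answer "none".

Checking pairwise contests:
C beats E 72–53.
D beats C 69–56.
E beats D 70–55.
E beats A 64–61.
D beats B 72–53.
Every option loses at least one head-to-head, so there is no Condorcet winner.

none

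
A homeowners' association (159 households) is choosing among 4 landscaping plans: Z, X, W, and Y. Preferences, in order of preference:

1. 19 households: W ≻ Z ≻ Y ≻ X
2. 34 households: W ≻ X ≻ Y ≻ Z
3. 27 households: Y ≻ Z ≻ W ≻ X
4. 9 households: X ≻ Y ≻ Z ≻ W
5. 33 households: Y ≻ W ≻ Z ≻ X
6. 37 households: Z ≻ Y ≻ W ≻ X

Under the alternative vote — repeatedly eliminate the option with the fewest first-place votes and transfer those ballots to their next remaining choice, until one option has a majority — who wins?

Y

Round 1: Z 37, X 9, W 53, Y 60. Eliminate X.
Round 2: Z 37, W 53, Y 69. Eliminate Z.
Round 3: W 53, Y 106. Y has a majority.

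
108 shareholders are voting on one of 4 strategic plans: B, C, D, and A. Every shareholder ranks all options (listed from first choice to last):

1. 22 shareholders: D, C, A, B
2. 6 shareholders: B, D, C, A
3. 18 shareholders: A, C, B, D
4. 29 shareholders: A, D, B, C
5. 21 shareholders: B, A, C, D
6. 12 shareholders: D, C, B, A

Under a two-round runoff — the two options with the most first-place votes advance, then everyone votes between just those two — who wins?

Round 1 first-place votes: B 27, C 0, D 34, A 47.
A and D advance.
Runoff: A is preferred to D by 68 voters; D by 40.
A wins the runoff.

A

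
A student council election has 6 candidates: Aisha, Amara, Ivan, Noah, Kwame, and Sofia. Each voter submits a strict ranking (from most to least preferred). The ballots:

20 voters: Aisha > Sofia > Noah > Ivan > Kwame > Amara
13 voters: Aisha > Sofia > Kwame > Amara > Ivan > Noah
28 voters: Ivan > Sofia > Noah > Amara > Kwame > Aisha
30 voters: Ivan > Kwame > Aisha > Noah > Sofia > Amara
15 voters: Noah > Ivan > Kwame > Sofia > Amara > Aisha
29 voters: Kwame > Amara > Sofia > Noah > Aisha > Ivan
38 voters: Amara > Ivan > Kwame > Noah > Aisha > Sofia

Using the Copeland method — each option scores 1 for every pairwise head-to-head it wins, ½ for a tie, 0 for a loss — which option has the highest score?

Aisha: beats Sofia; loses to Amara, Ivan, Noah, and Kwame → score 1.
Amara: beats Aisha; loses to Ivan, Noah, Kwame, and Sofia → score 1.
Ivan: beats Aisha, Amara, Noah, Kwame, and Sofia → score 5.
Noah: beats Aisha and Amara; loses to Ivan, Kwame, and Sofia → score 2.
Kwame: beats Aisha, Amara, Noah, and Sofia; loses to Ivan → score 4.
Sofia: beats Amara and Noah; loses to Aisha, Ivan, and Kwame → score 2.
Ivan has the best pairwise record.

Ivan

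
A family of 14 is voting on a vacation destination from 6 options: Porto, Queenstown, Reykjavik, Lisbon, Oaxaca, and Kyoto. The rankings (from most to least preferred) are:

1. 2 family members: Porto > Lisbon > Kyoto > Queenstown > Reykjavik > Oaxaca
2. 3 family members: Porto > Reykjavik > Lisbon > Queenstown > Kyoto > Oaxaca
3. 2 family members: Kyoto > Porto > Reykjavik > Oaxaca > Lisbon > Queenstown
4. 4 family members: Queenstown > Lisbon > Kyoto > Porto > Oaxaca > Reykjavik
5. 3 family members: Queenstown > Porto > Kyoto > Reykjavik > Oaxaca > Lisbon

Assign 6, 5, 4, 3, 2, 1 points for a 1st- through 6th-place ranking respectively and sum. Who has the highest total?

Porto

Porto: 2·6 + 3·6 + 2·5 + 4·3 + 3·5 = 67
Queenstown: 2·3 + 3·3 + 2·1 + 4·6 + 3·6 = 59
Reykjavik: 2·2 + 3·5 + 2·4 + 4·1 + 3·3 = 40
Lisbon: 2·5 + 3·4 + 2·2 + 4·5 + 3·1 = 49
Oaxaca: 2·1 + 3·1 + 2·3 + 4·2 + 3·2 = 25
Kyoto: 2·4 + 3·2 + 2·6 + 4·4 + 3·4 = 54
Porto has the highest Borda score (67).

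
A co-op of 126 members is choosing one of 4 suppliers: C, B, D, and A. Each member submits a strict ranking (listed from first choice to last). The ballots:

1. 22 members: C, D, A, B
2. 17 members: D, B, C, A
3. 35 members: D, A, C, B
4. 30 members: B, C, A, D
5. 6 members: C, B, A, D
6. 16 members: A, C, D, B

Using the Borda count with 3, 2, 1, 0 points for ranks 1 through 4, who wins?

C: 22·3 + 17·1 + 35·1 + 30·2 + 6·3 + 16·2 = 228
B: 22·0 + 17·2 + 35·0 + 30·3 + 6·2 + 16·0 = 136
D: 22·2 + 17·3 + 35·3 + 30·0 + 6·0 + 16·1 = 216
A: 22·1 + 17·0 + 35·2 + 30·1 + 6·1 + 16·3 = 176
C has the highest Borda score (228).

C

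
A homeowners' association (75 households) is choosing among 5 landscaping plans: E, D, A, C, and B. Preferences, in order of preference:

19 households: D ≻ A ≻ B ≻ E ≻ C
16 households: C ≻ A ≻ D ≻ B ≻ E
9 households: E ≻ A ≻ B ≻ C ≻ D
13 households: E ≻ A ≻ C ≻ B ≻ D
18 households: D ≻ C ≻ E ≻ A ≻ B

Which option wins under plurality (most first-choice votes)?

D

First-place votes: E 22, D 37, A 0, C 16, B 0.
D has the most first-place votes.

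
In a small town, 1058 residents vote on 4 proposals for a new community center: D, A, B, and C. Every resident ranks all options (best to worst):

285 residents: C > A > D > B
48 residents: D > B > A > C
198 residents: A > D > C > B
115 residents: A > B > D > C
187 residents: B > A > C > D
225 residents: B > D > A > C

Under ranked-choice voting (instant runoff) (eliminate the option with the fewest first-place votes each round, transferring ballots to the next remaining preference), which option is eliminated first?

Round 1: D 48, A 313, B 412, C 285. Eliminate D.

D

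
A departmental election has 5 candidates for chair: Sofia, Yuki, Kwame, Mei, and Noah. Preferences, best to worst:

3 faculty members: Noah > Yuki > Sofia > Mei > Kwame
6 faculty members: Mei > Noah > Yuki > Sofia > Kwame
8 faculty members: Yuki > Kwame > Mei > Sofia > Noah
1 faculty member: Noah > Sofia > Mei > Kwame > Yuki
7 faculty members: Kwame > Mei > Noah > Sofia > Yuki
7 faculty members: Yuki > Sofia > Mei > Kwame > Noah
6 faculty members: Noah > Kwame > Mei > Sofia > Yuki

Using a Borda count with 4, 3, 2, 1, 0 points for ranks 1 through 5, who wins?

Mei

Sofia: 3·2 + 6·1 + 8·1 + 1·3 + 7·1 + 7·3 + 6·1 = 57
Yuki: 3·3 + 6·2 + 8·4 + 1·0 + 7·0 + 7·4 + 6·0 = 81
Kwame: 3·0 + 6·0 + 8·3 + 1·1 + 7·4 + 7·1 + 6·3 = 78
Mei: 3·1 + 6·4 + 8·2 + 1·2 + 7·3 + 7·2 + 6·2 = 92
Noah: 3·4 + 6·3 + 8·0 + 1·4 + 7·2 + 7·0 + 6·4 = 72
Mei has the highest Borda score (92).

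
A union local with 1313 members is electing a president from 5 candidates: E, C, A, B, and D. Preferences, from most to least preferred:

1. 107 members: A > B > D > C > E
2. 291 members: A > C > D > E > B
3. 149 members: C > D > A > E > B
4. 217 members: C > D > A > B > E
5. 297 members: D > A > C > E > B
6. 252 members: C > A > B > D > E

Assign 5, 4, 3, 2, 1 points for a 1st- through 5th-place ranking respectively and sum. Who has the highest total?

C

E: 107·1 + 291·2 + 149·2 + 217·1 + 297·2 + 252·1 = 2050
C: 107·2 + 291·4 + 149·5 + 217·5 + 297·3 + 252·5 = 5359
A: 107·5 + 291·5 + 149·3 + 217·3 + 297·4 + 252·4 = 5284
B: 107·4 + 291·1 + 149·1 + 217·2 + 297·1 + 252·3 = 2355
D: 107·3 + 291·3 + 149·4 + 217·4 + 297·5 + 252·2 = 4647
C has the highest Borda score (5359).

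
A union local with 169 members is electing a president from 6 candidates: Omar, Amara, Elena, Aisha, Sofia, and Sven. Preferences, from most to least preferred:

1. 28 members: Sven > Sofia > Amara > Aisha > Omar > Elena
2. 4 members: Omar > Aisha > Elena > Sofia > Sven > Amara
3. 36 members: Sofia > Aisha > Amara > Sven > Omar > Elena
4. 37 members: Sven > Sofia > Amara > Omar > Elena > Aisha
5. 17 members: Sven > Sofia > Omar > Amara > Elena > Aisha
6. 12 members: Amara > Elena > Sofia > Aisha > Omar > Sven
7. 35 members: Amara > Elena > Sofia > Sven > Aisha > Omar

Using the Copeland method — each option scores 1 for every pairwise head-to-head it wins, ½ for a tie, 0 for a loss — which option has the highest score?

Omar: beats Elena; loses to Amara, Aisha, Sofia, and Sven → score 1.
Amara: beats Omar, Elena, and Aisha; loses to Sofia and Sven → score 3.
Elena: beats Aisha; loses to Omar, Amara, Sofia, and Sven → score 1.
Aisha: beats Omar; loses to Amara, Elena, Sofia, and Sven → score 1.
Sofia: beats Omar, Amara, Elena, Aisha, and Sven → score 5.
Sven: beats Omar, Amara, Elena, and Aisha; loses to Sofia → score 4.
Sofia has the best pairwise record.

Sofia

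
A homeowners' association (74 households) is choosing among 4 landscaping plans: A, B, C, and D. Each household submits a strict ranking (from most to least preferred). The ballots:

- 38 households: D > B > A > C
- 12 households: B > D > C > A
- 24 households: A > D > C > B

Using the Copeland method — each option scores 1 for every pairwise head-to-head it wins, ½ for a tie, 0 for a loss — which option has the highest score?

D

A: beats C; loses to B and D → score 1.
B: beats A and C; loses to D → score 2.
C: loses to A, B, and D → score 0.
D: beats A, B, and C → score 3.
D has the best pairwise record.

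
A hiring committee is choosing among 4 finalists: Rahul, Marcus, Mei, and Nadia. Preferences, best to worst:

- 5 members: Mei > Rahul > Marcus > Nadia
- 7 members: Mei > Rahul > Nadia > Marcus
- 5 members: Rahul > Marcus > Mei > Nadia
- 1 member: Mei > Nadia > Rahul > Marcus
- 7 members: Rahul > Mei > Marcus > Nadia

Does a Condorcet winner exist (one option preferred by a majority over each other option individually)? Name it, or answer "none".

Mei vs Rahul: 13–12 for Mei.
Mei vs Marcus: 20–5 for Mei.
Mei vs Nadia: 25–0 for Mei.
Mei beats every other option head-to-head.

Mei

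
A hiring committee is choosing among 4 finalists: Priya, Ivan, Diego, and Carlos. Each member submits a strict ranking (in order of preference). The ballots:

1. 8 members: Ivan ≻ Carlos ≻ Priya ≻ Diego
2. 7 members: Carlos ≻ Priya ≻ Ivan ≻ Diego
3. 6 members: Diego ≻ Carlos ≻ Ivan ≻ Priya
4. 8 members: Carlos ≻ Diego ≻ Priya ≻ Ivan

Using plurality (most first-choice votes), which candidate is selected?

Carlos

First-place votes: Priya 0, Ivan 8, Diego 6, Carlos 15.
Carlos has the most first-place votes.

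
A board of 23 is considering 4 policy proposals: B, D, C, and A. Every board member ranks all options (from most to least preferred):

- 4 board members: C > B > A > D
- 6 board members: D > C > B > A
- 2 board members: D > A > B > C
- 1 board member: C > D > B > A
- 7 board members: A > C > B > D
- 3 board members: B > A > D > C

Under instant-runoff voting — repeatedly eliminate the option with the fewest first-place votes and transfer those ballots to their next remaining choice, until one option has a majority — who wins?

A

Round 1: B 3, D 8, C 5, A 7. Eliminate B.
Round 2: D 8, C 5, A 10. Eliminate C.
Round 3: D 9, A 14. A has a majority.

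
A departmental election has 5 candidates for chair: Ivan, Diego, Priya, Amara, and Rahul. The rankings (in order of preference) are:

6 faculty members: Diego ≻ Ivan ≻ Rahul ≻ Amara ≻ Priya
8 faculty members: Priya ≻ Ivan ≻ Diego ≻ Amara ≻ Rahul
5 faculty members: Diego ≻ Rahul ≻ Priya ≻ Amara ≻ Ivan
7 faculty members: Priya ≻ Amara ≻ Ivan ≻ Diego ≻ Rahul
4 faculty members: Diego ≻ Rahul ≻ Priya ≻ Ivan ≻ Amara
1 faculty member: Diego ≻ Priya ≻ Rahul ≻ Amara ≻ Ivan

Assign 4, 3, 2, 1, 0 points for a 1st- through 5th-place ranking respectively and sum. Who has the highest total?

Ivan: 6·3 + 8·3 + 5·0 + 7·2 + 4·1 + 1·0 = 60
Diego: 6·4 + 8·2 + 5·4 + 7·1 + 4·4 + 1·4 = 87
Priya: 6·0 + 8·4 + 5·2 + 7·4 + 4·2 + 1·3 = 81
Amara: 6·1 + 8·1 + 5·1 + 7·3 + 4·0 + 1·1 = 41
Rahul: 6·2 + 8·0 + 5·3 + 7·0 + 4·3 + 1·2 = 41
Diego has the highest Borda score (87).

Diego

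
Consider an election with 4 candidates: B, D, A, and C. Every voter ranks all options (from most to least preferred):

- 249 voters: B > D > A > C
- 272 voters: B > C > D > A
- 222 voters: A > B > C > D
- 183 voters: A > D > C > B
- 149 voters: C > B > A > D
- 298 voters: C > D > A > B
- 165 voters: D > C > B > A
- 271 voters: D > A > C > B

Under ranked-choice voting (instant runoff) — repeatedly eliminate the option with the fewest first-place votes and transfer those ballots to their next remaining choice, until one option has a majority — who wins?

Round 1: B 521, D 436, A 405, C 447. Eliminate A.
Round 2: B 743, D 619, C 447. Eliminate C.
Round 3: B 892, D 917. D has a majority.

D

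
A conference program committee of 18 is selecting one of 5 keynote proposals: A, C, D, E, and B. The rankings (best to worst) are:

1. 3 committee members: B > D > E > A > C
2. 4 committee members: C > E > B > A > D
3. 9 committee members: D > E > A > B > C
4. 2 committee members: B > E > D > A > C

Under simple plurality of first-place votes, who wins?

First-place votes: A 0, C 4, D 9, E 0, B 5.
D has the most first-place votes.

D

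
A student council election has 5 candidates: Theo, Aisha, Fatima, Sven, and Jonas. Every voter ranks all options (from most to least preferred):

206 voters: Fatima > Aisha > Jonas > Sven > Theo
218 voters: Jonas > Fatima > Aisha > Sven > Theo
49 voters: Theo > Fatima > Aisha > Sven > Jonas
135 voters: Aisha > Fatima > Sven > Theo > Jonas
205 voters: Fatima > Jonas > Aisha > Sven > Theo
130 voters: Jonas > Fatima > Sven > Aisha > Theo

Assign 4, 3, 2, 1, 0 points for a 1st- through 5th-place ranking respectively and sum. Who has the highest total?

Fatima

Theo: 206·0 + 218·0 + 49·4 + 135·1 + 205·0 + 130·0 = 331
Aisha: 206·3 + 218·2 + 49·2 + 135·4 + 205·2 + 130·1 = 2232
Fatima: 206·4 + 218·3 + 49·3 + 135·3 + 205·4 + 130·3 = 3240
Sven: 206·1 + 218·1 + 49·1 + 135·2 + 205·1 + 130·2 = 1208
Jonas: 206·2 + 218·4 + 49·0 + 135·0 + 205·3 + 130·4 = 2419
Fatima has the highest Borda score (3240).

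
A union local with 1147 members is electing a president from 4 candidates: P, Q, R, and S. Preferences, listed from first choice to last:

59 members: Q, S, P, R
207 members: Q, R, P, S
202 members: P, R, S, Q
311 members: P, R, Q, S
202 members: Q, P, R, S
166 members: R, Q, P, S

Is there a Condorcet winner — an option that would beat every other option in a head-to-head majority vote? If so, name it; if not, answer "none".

Checking pairwise contests:
Q beats P 634–513.
R beats Q 679–468.
P beats R 774–373.
P beats S 1088–59.
Every option loses at least one head-to-head, so there is no Condorcet winner.

none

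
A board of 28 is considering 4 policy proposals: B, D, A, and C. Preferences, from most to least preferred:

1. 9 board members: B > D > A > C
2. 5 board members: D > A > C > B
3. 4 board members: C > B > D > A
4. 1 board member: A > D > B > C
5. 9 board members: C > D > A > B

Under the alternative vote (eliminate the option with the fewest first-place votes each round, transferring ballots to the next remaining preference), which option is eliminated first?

Round 1: B 9, D 5, A 1, C 13. Eliminate A.

A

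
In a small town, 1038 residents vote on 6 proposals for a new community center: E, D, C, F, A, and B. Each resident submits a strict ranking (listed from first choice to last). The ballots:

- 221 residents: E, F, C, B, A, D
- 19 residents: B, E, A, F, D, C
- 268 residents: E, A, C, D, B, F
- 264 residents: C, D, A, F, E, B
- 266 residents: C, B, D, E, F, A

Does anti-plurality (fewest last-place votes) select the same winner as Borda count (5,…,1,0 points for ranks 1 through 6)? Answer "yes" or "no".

Anti-plurality — last-place votes: E 0, D 221, C 19, F 268, A 266, B 264. Winner: E.
Borda — scores: E 3317, D 2409, C 4117, F 1716, A 2142, B 1869. Winner: C.
The two methods disagree.

no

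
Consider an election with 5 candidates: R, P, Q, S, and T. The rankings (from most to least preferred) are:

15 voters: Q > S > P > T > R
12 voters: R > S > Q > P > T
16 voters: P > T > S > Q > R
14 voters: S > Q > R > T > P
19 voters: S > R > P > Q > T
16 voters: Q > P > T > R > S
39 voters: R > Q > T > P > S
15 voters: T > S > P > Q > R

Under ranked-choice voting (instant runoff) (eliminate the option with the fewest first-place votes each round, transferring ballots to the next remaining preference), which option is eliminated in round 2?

P

Round 1: R 51, P 16, Q 31, S 33, T 15. Eliminate T.
Round 2: R 51, P 16, Q 31, S 48. Eliminate P.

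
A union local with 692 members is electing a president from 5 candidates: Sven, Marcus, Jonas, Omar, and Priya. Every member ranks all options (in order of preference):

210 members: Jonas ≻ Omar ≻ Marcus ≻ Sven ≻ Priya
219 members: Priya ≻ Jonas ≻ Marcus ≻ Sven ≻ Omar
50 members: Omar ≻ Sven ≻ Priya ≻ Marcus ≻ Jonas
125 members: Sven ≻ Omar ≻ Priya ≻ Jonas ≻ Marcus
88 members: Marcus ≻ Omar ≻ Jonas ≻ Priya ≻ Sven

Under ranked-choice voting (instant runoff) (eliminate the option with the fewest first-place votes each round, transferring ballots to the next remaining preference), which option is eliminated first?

Omar

Round 1: Sven 125, Marcus 88, Jonas 210, Omar 50, Priya 219. Eliminate Omar.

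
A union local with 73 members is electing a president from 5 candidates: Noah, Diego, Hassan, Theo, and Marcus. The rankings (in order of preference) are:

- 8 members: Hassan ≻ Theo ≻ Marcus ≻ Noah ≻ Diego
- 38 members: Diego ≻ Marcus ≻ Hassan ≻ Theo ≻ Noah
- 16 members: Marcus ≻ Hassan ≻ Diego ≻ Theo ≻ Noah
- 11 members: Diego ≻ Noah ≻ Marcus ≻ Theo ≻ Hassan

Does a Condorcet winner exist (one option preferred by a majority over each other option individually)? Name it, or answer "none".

Diego vs Noah: 65–8 for Diego.
Diego vs Hassan: 49–24 for Diego.
Diego vs Theo: 65–8 for Diego.
Diego vs Marcus: 49–24 for Diego.
Diego beats every other option head-to-head.

Diego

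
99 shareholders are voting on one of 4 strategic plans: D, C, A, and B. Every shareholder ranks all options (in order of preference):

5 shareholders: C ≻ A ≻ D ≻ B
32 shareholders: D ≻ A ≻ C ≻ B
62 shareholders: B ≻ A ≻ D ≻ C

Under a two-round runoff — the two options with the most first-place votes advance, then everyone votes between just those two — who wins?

Round 1 first-place votes: D 32, C 5, A 0, B 62.
B and D advance.
Runoff: B is preferred to D by 62 voters; D by 37.
B wins the runoff.

B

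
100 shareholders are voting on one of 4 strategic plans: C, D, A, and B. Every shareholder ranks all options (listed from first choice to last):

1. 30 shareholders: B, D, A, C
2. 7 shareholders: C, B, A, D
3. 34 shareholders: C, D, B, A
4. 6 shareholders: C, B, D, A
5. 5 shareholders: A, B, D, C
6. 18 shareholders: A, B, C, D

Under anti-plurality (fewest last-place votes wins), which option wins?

B

Last-place votes: C 35, D 25, A 40, B 0.
B is ranked last by the fewest voters, so B wins.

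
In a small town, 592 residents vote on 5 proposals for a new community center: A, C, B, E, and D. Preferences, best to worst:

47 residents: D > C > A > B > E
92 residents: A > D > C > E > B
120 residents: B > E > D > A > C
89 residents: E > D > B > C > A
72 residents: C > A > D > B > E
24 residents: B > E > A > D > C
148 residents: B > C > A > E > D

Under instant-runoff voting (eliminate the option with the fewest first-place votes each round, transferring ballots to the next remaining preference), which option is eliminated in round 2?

Round 1: A 92, C 72, B 292, E 89, D 47. Eliminate D.
Round 2: A 92, C 119, B 292, E 89. Eliminate E.

E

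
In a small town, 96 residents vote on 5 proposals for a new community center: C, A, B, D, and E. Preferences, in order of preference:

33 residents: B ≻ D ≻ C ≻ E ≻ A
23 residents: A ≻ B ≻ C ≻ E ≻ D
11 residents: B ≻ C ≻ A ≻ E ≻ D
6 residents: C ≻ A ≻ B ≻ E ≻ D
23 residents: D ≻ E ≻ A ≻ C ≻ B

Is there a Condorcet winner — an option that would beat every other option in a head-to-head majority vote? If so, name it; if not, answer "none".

none

Checking pairwise contests:
B beats C 67–29.
C beats A 50–46.
A beats B 52–44.
B beats D 73–23.
C beats E 73–23.
Every option loses at least one head-to-head, so there is no Condorcet winner.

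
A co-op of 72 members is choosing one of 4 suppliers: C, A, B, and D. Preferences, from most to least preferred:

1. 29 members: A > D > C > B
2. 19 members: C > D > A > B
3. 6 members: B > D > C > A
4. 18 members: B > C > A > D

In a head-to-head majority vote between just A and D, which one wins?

Voters preferring A to D: 47; preferring D to A: 25.
A wins the head-to-head.

A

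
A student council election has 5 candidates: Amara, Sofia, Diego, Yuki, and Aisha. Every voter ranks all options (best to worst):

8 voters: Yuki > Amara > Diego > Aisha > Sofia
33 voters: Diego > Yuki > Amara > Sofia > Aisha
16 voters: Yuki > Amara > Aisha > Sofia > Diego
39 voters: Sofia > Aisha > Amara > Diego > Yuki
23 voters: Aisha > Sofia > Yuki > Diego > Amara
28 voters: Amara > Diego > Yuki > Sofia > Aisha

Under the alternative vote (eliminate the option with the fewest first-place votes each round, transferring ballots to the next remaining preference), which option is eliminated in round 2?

Round 1: Amara 28, Sofia 39, Diego 33, Yuki 24, Aisha 23. Eliminate Aisha.
Round 2: Amara 28, Sofia 62, Diego 33, Yuki 24. Eliminate Yuki.

Yuki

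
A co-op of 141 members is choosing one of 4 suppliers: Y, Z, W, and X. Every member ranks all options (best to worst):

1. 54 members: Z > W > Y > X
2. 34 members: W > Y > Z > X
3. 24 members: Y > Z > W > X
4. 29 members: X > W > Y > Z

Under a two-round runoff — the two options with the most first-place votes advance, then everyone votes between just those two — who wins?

Z

Round 1 first-place votes: Y 24, Z 54, W 34, X 29.
Z and W advance.
Runoff: Z is preferred to W by 78 voters; W by 63.
Z wins the runoff.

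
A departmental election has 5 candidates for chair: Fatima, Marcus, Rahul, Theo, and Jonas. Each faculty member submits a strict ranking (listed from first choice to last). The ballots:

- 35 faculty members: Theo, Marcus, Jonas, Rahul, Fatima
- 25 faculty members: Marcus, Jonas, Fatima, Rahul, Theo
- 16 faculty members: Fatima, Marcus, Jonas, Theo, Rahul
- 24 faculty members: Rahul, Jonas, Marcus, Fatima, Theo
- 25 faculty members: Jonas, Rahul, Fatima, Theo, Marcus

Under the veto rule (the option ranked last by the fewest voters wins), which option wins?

Last-place votes: Fatima 35, Marcus 25, Rahul 16, Theo 49, Jonas 0.
Jonas is ranked last by the fewest voters, so Jonas wins.

Jonas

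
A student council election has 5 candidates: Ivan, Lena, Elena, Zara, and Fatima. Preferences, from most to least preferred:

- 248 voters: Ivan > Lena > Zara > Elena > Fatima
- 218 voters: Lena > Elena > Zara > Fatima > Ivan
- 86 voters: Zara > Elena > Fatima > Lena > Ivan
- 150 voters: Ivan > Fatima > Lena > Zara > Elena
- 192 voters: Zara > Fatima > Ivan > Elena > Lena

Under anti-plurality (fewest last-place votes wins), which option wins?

Last-place votes: Ivan 304, Lena 192, Elena 150, Zara 0, Fatima 248.
Zara is ranked last by the fewest voters, so Zara wins.

Zara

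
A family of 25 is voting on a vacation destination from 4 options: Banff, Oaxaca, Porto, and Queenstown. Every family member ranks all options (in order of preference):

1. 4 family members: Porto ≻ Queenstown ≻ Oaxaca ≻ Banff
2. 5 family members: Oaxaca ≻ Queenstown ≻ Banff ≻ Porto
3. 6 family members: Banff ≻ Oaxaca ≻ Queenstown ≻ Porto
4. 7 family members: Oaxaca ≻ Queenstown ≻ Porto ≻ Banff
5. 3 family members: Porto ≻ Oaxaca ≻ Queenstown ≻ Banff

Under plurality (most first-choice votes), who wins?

First-place votes: Banff 6, Oaxaca 12, Porto 7, Queenstown 0.
Oaxaca has the most first-place votes.

Oaxaca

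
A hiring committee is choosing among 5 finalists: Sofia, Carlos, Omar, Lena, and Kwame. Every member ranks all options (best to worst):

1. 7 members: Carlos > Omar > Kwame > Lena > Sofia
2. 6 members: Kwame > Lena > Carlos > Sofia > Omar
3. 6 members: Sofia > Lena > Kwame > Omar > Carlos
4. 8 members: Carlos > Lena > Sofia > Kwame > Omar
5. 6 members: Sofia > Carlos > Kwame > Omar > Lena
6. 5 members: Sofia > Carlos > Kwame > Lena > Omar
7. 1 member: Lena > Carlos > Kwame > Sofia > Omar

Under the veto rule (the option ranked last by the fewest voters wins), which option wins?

Last-place votes: Sofia 7, Carlos 6, Omar 20, Lena 6, Kwame 0.
Kwame is ranked last by the fewest voters, so Kwame wins.

Kwame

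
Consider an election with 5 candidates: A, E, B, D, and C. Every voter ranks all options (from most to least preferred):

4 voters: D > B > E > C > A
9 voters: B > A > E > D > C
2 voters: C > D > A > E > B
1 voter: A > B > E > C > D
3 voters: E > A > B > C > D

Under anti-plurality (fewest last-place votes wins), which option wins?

E

Last-place votes: A 4, E 0, B 2, D 4, C 9.
E is ranked last by the fewest voters, so E wins.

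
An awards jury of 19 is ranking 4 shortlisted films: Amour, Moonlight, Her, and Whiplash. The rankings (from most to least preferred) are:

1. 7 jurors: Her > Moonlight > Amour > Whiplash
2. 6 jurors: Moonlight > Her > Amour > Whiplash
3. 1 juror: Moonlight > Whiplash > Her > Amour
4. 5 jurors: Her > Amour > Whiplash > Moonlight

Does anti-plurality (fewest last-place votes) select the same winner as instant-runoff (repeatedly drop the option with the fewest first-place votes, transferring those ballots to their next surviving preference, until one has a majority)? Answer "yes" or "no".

yes

Anti-plurality — last-place votes: Amour 1, Moonlight 5, Her 0, Whiplash 13. Winner: Her.
Instant-runoff — R1 Amour 0, Moonlight 7, Her 12, Whiplash 0 (Her winner). Winner: Her.
The two methods agree.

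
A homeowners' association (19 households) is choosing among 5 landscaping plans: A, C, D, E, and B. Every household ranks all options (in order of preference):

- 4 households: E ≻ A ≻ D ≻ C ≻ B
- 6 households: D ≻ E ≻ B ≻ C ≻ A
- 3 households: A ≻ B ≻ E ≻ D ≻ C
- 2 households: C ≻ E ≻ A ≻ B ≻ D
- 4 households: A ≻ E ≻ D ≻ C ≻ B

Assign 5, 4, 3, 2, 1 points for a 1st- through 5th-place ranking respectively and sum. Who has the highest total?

A: 4·4 + 6·1 + 3·5 + 2·3 + 4·5 = 63
C: 4·2 + 6·2 + 3·1 + 2·5 + 4·2 = 41
D: 4·3 + 6·5 + 3·2 + 2·1 + 4·3 = 62
E: 4·5 + 6·4 + 3·3 + 2·4 + 4·4 = 77
B: 4·1 + 6·3 + 3·4 + 2·2 + 4·1 = 42
E has the highest Borda score (77).

E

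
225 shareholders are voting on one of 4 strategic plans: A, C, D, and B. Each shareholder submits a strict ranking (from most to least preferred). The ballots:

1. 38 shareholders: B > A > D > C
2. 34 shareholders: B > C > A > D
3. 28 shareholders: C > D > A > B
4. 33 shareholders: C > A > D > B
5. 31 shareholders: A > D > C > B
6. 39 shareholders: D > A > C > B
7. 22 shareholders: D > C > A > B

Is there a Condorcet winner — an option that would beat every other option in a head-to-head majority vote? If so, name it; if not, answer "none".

none

Checking pairwise contests:
C beats A 117–108.
D beats C 130–95.
A beats D 136–89.
A beats B 153–72.
Every option loses at least one head-to-head, so there is no Condorcet winner.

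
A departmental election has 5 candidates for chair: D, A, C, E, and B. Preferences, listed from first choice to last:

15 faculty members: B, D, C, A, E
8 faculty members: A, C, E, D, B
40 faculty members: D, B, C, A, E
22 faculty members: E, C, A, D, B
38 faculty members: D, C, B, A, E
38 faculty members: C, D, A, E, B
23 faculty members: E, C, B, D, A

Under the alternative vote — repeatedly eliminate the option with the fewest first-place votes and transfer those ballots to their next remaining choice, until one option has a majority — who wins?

Round 1: D 78, A 8, C 38, E 45, B 15. Eliminate A.
Round 2: D 78, C 46, E 45, B 15. Eliminate B.
Round 3: D 93, C 46, E 45. D has a majority.

D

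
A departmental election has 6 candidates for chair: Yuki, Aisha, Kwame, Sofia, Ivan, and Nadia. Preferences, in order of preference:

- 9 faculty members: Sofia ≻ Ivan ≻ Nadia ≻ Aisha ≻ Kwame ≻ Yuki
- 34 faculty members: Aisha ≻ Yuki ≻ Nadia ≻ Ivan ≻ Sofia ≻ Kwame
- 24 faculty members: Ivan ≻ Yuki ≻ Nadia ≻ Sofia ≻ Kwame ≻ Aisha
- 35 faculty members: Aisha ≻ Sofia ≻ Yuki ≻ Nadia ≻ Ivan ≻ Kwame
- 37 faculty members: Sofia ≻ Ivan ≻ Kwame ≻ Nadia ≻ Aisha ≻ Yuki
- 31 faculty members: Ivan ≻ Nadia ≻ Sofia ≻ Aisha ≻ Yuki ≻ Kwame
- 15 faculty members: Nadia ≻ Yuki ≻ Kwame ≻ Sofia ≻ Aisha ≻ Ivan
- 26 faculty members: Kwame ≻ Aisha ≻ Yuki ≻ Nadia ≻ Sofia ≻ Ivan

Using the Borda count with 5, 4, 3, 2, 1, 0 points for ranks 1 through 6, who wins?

Yuki: 9·0 + 34·4 + 24·4 + 35·3 + 37·0 + 31·1 + 15·4 + 26·3 = 506
Aisha: 9·2 + 34·5 + 24·0 + 35·5 + 37·1 + 31·2 + 15·1 + 26·4 = 581
Kwame: 9·1 + 34·0 + 24·1 + 35·0 + 37·3 + 31·0 + 15·3 + 26·5 = 319
Sofia: 9·5 + 34·1 + 24·2 + 35·4 + 37·5 + 31·3 + 15·2 + 26·1 = 601
Ivan: 9·4 + 34·2 + 24·5 + 35·1 + 37·4 + 31·5 + 15·0 + 26·0 = 562
Nadia: 9·3 + 34·3 + 24·3 + 35·2 + 37·2 + 31·4 + 15·5 + 26·2 = 596
Sofia has the highest Borda score (601).

Sofia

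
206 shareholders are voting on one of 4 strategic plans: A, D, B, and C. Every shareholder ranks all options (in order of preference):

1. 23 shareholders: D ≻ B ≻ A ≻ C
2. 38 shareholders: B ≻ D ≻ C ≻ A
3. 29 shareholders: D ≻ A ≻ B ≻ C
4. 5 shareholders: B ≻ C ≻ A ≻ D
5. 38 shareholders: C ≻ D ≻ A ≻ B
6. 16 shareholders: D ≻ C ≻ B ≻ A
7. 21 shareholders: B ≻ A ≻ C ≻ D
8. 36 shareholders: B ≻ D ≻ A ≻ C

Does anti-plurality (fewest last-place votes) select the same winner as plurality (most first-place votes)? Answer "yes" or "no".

Anti-plurality — last-place votes: A 54, D 26, B 38, C 88. Winner: D.
Plurality — first-place votes: A 0, D 68, B 100, C 38. Winner: B.
The two methods disagree.

no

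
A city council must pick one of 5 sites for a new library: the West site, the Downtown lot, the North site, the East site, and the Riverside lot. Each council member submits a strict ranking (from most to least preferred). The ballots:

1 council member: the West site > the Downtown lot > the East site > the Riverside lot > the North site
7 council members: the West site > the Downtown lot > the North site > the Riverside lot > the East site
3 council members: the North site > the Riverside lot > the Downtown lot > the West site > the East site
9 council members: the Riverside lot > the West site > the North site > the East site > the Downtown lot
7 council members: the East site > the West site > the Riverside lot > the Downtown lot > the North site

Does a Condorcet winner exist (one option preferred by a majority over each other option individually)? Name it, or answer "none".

the West site

the West site vs the Downtown lot: 24–3 for the West site.
the West site vs the North site: 24–3 for the West site.
the West site vs the East site: 20–7 for the West site.
the West site vs the Riverside lot: 15–12 for the West site.
the West site beats every other option head-to-head.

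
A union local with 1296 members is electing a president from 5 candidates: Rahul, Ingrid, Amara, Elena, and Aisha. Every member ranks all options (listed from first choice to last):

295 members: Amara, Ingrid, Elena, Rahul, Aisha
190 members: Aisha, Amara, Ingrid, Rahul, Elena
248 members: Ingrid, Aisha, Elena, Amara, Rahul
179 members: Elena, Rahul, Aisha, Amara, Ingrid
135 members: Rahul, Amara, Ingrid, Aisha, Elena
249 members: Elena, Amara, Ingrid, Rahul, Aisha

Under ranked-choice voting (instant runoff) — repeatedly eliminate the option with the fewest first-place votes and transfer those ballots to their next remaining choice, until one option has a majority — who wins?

Elena

Round 1: Rahul 135, Ingrid 248, Amara 295, Elena 428, Aisha 190. Eliminate Rahul.
Round 2: Ingrid 248, Amara 430, Elena 428, Aisha 190. Eliminate Aisha.
Round 3: Ingrid 248, Amara 620, Elena 428. Eliminate Ingrid.
Round 4: Amara 620, Elena 676. Elena has a majority.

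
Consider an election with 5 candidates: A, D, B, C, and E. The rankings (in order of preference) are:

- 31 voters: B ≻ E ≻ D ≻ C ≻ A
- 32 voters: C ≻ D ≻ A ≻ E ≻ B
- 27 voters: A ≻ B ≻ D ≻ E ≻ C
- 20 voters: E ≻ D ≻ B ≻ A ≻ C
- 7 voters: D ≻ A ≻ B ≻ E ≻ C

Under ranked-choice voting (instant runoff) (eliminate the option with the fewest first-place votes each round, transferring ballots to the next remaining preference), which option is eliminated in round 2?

E

Round 1: A 27, D 7, B 31, C 32, E 20. Eliminate D.
Round 2: A 34, B 31, C 32, E 20. Eliminate E.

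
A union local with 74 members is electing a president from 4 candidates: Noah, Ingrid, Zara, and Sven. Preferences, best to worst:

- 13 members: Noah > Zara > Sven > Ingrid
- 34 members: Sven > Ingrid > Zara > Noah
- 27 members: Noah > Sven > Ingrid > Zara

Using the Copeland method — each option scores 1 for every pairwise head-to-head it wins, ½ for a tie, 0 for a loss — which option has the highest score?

Noah

Noah: beats Ingrid, Zara, and Sven → score 3.
Ingrid: beats Zara; loses to Noah and Sven → score 1.
Zara: loses to Noah, Ingrid, and Sven → score 0.
Sven: beats Ingrid and Zara; loses to Noah → score 2.
Noah has the best pairwise record.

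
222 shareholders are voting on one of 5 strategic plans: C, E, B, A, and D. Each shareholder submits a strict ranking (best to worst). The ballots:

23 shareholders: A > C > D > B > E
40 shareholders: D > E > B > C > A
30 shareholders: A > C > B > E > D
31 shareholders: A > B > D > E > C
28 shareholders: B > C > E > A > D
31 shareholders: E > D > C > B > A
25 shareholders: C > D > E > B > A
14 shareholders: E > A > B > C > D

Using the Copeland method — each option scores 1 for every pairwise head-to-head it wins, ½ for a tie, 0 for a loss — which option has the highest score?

C: beats A and D; loses to E and B → score 2.
E: beats C and A; loses to B and D → score 2.
B: beats C, E, and A; loses to D → score 3.
A: beats D; loses to C, E, and B → score 1.
D: beats E and B; loses to C and A → score 2.
B has the best pairwise record.

B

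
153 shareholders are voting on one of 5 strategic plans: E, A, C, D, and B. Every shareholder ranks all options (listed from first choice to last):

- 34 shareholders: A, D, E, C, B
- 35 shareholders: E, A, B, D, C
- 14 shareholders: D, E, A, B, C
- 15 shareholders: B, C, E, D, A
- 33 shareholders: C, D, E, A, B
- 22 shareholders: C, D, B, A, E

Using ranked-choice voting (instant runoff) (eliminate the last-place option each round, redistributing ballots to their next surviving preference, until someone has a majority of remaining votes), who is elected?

E

Round 1: E 35, A 34, C 55, D 14, B 15. Eliminate D.
Round 2: E 49, A 34, C 55, B 15. Eliminate B.
Round 3: E 49, A 34, C 70. Eliminate A.
Round 4: E 83, C 70. E has a majority.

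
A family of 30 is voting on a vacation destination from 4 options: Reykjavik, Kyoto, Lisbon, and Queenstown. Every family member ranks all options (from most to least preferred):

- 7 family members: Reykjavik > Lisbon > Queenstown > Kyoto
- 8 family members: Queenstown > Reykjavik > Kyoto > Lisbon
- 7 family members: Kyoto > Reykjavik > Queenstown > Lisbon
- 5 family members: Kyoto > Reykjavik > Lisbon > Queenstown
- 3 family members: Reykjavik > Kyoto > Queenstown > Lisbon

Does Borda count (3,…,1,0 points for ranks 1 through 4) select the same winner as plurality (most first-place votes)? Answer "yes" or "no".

no

Borda — scores: Reykjavik 70, Kyoto 50, Lisbon 19, Queenstown 41. Winner: Reykjavik.
Plurality — first-place votes: Reykjavik 10, Kyoto 12, Lisbon 0, Queenstown 8. Winner: Kyoto.
The two methods disagree.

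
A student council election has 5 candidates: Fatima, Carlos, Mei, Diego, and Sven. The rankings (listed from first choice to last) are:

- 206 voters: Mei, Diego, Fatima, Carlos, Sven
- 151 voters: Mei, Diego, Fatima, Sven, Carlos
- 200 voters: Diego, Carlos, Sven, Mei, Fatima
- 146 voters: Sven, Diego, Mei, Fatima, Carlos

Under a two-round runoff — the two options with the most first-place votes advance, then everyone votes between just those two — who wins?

Round 1 first-place votes: Fatima 0, Carlos 0, Mei 357, Diego 200, Sven 146.
Mei and Diego advance.
Runoff: Mei is preferred to Diego by 357 voters; Diego by 346.
Mei wins the runoff.

Mei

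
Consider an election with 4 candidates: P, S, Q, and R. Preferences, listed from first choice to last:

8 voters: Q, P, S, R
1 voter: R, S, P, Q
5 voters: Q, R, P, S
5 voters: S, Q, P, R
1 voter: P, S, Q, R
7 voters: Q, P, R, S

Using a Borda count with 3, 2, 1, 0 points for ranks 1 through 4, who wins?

P: 8·2 + 1·1 + 5·1 + 5·1 + 1·3 + 7·2 = 44
S: 8·1 + 1·2 + 5·0 + 5·3 + 1·2 + 7·0 = 27
Q: 8·3 + 1·0 + 5·3 + 5·2 + 1·1 + 7·3 = 71
R: 8·0 + 1·3 + 5·2 + 5·0 + 1·0 + 7·1 = 20
Q has the highest Borda score (71).

Q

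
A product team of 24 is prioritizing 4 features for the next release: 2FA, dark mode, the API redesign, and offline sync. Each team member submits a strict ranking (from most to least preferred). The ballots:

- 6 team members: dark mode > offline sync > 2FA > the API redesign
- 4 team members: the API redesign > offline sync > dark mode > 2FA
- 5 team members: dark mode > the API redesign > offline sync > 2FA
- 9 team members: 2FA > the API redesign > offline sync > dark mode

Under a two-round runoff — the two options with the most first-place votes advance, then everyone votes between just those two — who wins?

Round 1 first-place votes: 2FA 9, dark mode 11, the API redesign 4, offline sync 0.
dark mode and 2FA advance.
Runoff: dark mode is preferred to 2FA by 15 voters; 2FA by 9.
dark mode wins the runoff.

dark mode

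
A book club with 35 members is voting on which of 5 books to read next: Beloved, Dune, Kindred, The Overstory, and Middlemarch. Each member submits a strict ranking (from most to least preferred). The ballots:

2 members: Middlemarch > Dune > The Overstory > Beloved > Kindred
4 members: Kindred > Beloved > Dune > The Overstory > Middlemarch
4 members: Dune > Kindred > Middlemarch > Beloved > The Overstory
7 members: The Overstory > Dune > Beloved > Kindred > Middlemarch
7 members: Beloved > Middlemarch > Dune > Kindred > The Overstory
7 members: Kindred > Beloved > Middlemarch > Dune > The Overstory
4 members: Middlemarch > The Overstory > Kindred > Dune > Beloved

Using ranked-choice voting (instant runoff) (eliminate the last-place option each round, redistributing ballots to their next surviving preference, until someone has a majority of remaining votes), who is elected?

Kindred

Round 1: Beloved 7, Dune 4, Kindred 11, The Overstory 7, Middlemarch 6. Eliminate Dune.
Round 2: Beloved 7, Kindred 15, The Overstory 7, Middlemarch 6. Eliminate Middlemarch.
Round 3: Beloved 7, Kindred 15, The Overstory 13. Eliminate Beloved.
Round 4: Kindred 22, The Overstory 13. Kindred has a majority.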